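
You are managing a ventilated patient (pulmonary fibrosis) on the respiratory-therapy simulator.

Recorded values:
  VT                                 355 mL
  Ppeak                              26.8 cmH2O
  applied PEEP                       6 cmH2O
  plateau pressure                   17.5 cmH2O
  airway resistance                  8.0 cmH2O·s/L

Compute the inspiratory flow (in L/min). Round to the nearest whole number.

70

flow = (PIP − Pplat) / Raw = (26.8 − 17.5) / 8.0 = 1.163 L/s × 60 = 69.78 L/min.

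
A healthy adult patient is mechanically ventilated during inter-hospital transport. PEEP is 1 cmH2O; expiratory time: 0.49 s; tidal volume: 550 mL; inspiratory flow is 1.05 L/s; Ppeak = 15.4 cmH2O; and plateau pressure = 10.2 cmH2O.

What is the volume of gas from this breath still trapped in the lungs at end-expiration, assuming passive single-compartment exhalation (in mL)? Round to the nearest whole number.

R = (PIP − Pplat)/V̇ = (15.4 − 10.2) / 1.05 = 5.2/1.05 = 4.952 cmH2O·s/L.
C = Vt/(Pplat − PEEP) = 550.0 / (10.2 − 1) = 550.0/9.2 = 59.783 mL/cmH2O.
τ = R × C = 4.952 × 0.05978 L/cmH2O = 0.296 s.
Fraction remaining = e^(−Te/τ) = e^(−0.49/0.296) = 0.191.
Trapped volume = 550.0 × 0.191 = 105.05 mL.

105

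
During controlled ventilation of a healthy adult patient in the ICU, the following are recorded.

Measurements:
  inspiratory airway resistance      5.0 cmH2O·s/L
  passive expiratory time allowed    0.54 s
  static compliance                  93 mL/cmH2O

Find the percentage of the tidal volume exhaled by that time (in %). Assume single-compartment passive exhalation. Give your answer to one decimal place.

τ = R × C = 5.0 × 93 mL/cmH2O = 5.0 × 0.093 L/cmH2O = 0.465 s.
Passive exhalation: V(t)/V₀ = e^(−t/τ) = e^(−0.54/0.465) = 0.3131.
Fraction exhaled = 1 − 0.3131 = 0.6869 → 68.69%.

68.7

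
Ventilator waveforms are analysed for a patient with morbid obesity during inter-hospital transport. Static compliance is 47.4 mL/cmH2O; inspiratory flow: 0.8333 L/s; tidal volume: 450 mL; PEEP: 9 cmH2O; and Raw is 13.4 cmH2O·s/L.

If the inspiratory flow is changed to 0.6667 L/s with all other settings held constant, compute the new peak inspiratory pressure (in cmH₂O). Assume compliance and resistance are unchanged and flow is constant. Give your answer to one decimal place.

PIP = Vt/C + R·V̇ + PEEP (constant-flow equation of motion).
Only the resistive term changes: ΔPIP = R × ΔV̇ = 13.4 × (0.6667 − 0.8333) = 13.4 × -0.1666 = -2.232 cmH2O.
Original PIP = 450/47.4 + 13.4×0.8333 + 9 = 29.66 cmH2O; new PIP = 29.66 + (-2.232) = 27.428 cmH2O.

27.4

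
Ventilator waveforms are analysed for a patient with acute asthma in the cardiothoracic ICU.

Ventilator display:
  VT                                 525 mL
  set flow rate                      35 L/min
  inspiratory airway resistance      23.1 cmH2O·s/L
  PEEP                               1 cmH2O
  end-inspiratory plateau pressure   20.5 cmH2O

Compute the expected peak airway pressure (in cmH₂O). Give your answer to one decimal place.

34.0

Flow: 35 L/min ÷ 60 = 0.5833 L/s.
PIP = Pplat + Raw × flow = 20.5 + 23.1 × 0.5833 = 20.5 + 13.474 = 33.974 cmH2O.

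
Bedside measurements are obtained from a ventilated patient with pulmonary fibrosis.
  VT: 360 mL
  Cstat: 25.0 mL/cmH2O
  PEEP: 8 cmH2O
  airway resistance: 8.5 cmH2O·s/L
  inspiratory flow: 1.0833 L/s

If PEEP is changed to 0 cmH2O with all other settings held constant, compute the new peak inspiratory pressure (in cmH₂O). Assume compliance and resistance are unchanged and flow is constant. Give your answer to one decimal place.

23.6

PIP = Vt/C + R·V̇ + PEEP (constant-flow equation of motion).
Only the baseline term changes: ΔPIP = ΔPEEP = 0 − 8 = -8.0 cmH2O.
Original PIP = 360/25.0 + 8.5×1.0833 + 8 = 31.608 cmH2O; new PIP = 31.608 + (-8.0) = 23.608 cmH2O.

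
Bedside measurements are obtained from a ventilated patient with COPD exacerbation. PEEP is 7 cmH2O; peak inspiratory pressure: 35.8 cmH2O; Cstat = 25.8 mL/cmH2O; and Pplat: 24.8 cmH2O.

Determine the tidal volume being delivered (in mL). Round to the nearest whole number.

459

Vt = Cstat × (Pplat − PEEP) = 25.8 × (24.8 − 7) = 25.8 × 17.8 = 459.24 mL.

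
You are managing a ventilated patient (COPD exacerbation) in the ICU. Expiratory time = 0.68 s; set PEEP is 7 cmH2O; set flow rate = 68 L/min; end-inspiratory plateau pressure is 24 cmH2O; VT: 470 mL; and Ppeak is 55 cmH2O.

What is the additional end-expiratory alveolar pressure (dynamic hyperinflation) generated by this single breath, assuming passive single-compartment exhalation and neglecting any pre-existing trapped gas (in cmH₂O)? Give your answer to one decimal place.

6.9

Flow: 68 L/min ÷ 60 = 1.1333 L/s.
R = (PIP − Pplat)/V̇ = (55 − 24) / 1.1333 = 31.0/1.1333 = 27.354 cmH2O·s/L.
C = Vt/(Pplat − PEEP) = 470.0 / (24 − 7) = 470.0/17.0 = 27.647 mL/cmH2O.
τ = R × C = 27.354 × 0.02765 L/cmH2O = 0.7563 s.
Fraction remaining = e^(−Te/τ) = e^(−0.68/0.7563) = 0.4069; trapped volume = 470.0 × 0.4069 = 191.24 mL.
Additional alveolar pressure from trapping ≈ V_trapped / C = 191.24 / 27.647 = 6.917 cmH2O.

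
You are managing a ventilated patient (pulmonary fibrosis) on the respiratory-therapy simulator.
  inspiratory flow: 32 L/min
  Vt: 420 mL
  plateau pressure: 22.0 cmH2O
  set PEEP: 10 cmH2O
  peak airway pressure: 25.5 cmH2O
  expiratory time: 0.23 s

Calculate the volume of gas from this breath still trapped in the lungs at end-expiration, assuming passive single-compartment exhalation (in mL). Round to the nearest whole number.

Flow: 32 L/min ÷ 60 = 0.5333 L/s.
R = (PIP − Pplat)/V̇ = (25.5 − 22.0) / 0.5333 = 3.5/0.5333 = 6.563 cmH2O·s/L.
C = Vt/(Pplat − PEEP) = 420.0 / (22.0 − 10) = 420.0/12.0 = 35.0 mL/cmH2O.
τ = R × C = 6.563 × 0.035 L/cmH2O = 0.2297 s.
Fraction remaining = e^(−Te/τ) = e^(−0.23/0.2297) = 0.3674.
Trapped volume = 420.0 × 0.3674 = 154.31 mL.

154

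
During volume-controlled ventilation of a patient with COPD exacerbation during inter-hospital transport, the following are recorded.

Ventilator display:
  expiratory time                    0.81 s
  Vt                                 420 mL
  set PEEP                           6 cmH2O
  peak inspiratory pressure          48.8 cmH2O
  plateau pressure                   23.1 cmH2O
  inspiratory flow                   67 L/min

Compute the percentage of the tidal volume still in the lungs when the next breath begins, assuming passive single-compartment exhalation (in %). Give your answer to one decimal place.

Flow: 67 L/min ÷ 60 = 1.1167 L/s.
R = (PIP − Pplat)/V̇ = (48.8 − 23.1) / 1.1167 = 25.7/1.1167 = 23.014 cmH2O·s/L.
C = Vt/(Pplat − PEEP) = 420.0 / (23.1 − 6) = 420.0/17.1 = 24.561 mL/cmH2O.
τ = R × C = 23.014 × 0.02456 L/cmH2O = 0.5652 s.
Fraction remaining at end-expiration = e^(−Te/τ) = e^(−0.81/0.5652) = 0.2386 → 23.86%.

23.9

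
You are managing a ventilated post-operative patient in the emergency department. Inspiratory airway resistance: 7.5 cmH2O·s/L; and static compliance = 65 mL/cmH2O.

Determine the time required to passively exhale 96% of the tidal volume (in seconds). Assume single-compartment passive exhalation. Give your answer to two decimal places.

1.57

τ = R × C = 7.5 × 65 mL/cmH2O = 7.5 × 0.065 L/cmH2O = 0.4875 s.
Exhaled fraction f = 1 − e^(−t/τ) → t = −τ·ln(1 − f) = −0.4875·ln(0.04) = 1.569 s.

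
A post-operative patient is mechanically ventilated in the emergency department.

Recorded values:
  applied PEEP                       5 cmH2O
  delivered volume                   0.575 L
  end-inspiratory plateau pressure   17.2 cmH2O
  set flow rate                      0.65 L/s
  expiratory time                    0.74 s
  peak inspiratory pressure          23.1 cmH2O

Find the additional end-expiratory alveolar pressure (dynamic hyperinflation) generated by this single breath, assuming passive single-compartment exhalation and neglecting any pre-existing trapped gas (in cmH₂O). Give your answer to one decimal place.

2.2

R = (PIP − Pplat)/V̇ = (23.1 − 17.2) / 0.65 = 5.9/0.65 = 9.077 cmH2O·s/L.
C = Vt/(Pplat − PEEP) = 575.0 / (17.2 − 5) = 575.0/12.2 = 47.131 mL/cmH2O.
τ = R × C = 9.077 × 0.04713 L/cmH2O = 0.4278 s.
Fraction remaining = e^(−Te/τ) = e^(−0.74/0.4278) = 0.1773; trapped volume = 575.0 × 0.1773 = 101.95 mL.
Additional alveolar pressure from trapping ≈ V_trapped / C = 101.95 / 47.131 = 2.163 cmH2O.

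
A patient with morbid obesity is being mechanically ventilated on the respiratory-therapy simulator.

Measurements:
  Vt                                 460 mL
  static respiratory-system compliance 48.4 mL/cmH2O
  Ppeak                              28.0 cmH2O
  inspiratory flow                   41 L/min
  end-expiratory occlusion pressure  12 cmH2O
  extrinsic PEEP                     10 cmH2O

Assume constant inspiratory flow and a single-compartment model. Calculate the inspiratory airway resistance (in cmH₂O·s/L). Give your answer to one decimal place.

9.5

Flow: 41 L/min ÷ 60 = 0.6833 L/s.
Total PEEP = 12 cmH2O (set 10 + intrinsic 2); this is the baseline alveolar pressure.
Equation of motion (constant flow): PIP = Vt/C + R·V̇ + PEEP.
R·V̇ = PIP − Vt/C − PEEP = 28.0 − 460/48.4 − 12 = 28.0 − 9.504 − 12 = 6.496 cmH2O.
R = 6.496 / 0.6833 = 9.507 cmH2O·s/L.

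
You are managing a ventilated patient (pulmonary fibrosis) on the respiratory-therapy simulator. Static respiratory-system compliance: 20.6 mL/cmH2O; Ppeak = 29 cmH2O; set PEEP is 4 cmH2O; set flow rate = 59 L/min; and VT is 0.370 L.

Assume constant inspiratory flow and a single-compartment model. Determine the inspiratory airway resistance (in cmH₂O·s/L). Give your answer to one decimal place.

7.2

Flow: 59 L/min ÷ 60 = 0.9833 L/s.
Equation of motion (constant flow): PIP = Vt/C + R·V̇ + PEEP.
R·V̇ = PIP − Vt/C − PEEP = 29 − 370/20.6 − 4 = 29 − 17.961 − 4 = 7.039 cmH2O.
R = 7.039 / 0.9833 = 7.159 cmH2O·s/L.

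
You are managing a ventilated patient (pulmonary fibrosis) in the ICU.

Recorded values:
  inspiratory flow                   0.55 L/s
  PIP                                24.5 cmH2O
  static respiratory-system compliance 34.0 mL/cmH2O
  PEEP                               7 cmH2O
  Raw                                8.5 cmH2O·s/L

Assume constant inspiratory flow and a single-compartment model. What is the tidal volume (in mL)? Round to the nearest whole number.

436

Equation of motion (constant flow): PIP = Vt/C + R·V̇ + PEEP.
Vt/C = PIP − R·V̇ − PEEP = 24.5 − 4.675 − 7 = 12.825 cmH2O.
Vt = C × 12.825 = 34.0 × 12.825 = 436.05 mL.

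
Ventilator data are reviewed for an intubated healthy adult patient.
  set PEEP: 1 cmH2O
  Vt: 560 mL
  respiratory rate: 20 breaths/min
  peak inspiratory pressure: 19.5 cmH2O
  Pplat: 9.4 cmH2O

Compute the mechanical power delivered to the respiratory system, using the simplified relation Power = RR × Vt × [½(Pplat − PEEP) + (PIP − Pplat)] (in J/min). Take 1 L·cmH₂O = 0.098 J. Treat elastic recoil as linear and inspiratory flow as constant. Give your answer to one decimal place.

15.7

Per-breath work = Vt × [½(Pplat−PEEP) + (PIP−Pplat)] = 0.560 × [0.5×8.4 + 10.1] = 0.560 × 14.3 = 8.008 L·cmH2O.
Power = 20 × 8.008 = 160.16 L·cmH2O/min.
× 0.098 J/(L·cmH2O) → 15.696 J/min.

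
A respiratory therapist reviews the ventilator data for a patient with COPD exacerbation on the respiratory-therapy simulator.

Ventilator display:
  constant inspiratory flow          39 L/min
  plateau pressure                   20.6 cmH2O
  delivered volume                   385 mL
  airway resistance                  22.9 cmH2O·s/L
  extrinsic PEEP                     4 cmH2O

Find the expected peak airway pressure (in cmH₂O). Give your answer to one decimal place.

Flow: 39 L/min ÷ 60 = 0.65 L/s.
PIP = Pplat + Raw × flow = 20.6 + 22.9 × 0.65 = 20.6 + 14.885 = 35.485 cmH2O.

35.5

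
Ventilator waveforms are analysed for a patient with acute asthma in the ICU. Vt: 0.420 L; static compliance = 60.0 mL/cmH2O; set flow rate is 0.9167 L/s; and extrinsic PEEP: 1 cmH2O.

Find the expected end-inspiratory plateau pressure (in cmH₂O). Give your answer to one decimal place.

Pplat = PEEP + Vt / Cstat = 1 + 420 / 60.0 = 1 + 7.0 = 8.0 cmH2O.

8.0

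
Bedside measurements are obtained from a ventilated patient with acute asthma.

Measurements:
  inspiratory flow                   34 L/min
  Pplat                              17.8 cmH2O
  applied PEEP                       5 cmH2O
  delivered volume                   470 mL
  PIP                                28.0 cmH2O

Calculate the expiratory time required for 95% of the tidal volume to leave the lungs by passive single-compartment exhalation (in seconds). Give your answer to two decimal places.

Flow: 34 L/min ÷ 60 = 0.5667 L/s.
R = (PIP − Pplat)/V̇ = (28.0 − 17.8) / 0.5667 = 10.2/0.5667 = 17.999 cmH2O·s/L.
C = Vt/(Pplat − PEEP) = 470.0 / (17.8 − 5) = 470.0/12.8 = 36.719 mL/cmH2O.
τ = R × C = 17.999 × 0.03672 L/cmH2O = 0.6609 s.
t = −τ·ln(1 − 0.95) = −0.6609·ln(0.05) = 1.98 s.

1.98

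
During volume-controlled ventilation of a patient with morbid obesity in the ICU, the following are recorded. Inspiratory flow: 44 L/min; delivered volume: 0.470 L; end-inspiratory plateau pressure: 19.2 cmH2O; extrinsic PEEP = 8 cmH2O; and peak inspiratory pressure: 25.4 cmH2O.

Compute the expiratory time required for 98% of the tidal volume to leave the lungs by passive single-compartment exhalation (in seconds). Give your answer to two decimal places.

Flow: 44 L/min ÷ 60 = 0.7333 L/s.
R = (PIP − Pplat)/V̇ = (25.4 − 19.2) / 0.7333 = 6.2/0.7333 = 8.455 cmH2O·s/L.
C = Vt/(Pplat − PEEP) = 470.0 / (19.2 − 8) = 470.0/11.2 = 41.964 mL/cmH2O.
τ = R × C = 8.455 × 0.04196 L/cmH2O = 0.3548 s.
t = −τ·ln(1 − 0.98) = −0.3548·ln(0.02) = 1.388 s.

1.39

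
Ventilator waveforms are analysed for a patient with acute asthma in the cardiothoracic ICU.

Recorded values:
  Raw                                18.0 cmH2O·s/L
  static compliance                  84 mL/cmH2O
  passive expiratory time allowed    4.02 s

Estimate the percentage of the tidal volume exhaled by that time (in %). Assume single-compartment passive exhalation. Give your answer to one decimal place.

93.0

τ = R × C = 18.0 × 84 mL/cmH2O = 18.0 × 0.084 L/cmH2O = 1.512 s.
Passive exhalation: V(t)/V₀ = e^(−t/τ) = e^(−4.02/1.512) = 0.07004.
Fraction exhaled = 1 − 0.07004 = 0.93 → 93.0%.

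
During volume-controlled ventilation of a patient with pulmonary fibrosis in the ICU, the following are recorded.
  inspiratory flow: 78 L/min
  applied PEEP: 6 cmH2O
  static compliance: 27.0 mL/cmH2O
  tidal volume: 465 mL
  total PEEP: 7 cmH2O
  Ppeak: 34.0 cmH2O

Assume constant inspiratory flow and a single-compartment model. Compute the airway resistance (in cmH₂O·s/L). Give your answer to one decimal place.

Flow: 78 L/min ÷ 60 = 1.3 L/s.
Total PEEP = 7 cmH2O (set 6 + intrinsic 1); this is the baseline alveolar pressure.
Equation of motion (constant flow): PIP = Vt/C + R·V̇ + PEEP.
R·V̇ = PIP − Vt/C − PEEP = 34.0 − 465/27.0 − 7 = 34.0 − 17.222 − 7 = 9.778 cmH2O.
R = 9.778 / 1.3 = 7.522 cmH2O·s/L.

7.5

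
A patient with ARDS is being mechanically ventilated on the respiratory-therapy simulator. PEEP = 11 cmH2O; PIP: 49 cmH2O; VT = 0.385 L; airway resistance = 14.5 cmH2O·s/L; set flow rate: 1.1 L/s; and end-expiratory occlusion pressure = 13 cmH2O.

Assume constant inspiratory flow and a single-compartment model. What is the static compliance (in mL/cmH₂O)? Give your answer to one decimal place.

Total PEEP = 13 cmH2O (set 11 + intrinsic 2); this is the baseline alveolar pressure.
Equation of motion (constant flow): PIP = Vt/C + R·V̇ + PEEP.
Vt/C = PIP − R·V̇ − PEEP = 49 − 14.5×1.1 − 13 = 49 − 15.95 − 13 = 20.05 cmH2O.
C = Vt / 20.05 = 385 / 20.05 = 19.202 mL/cmH2O.

19.2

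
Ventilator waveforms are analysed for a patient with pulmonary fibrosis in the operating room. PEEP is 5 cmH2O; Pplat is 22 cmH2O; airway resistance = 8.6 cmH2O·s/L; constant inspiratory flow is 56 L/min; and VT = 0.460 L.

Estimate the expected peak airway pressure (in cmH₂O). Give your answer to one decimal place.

Flow: 56 L/min ÷ 60 = 0.9333 L/s.
PIP = Pplat + Raw × flow = 22 + 8.6 × 0.9333 = 22 + 8.026 = 30.026 cmH2O.

30.0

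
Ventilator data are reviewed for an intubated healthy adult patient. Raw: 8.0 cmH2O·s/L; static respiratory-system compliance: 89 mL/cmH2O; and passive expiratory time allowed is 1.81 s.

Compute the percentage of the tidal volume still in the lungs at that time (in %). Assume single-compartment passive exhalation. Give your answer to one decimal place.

τ = R × C = 8.0 × 89 mL/cmH2O = 8.0 × 0.089 L/cmH2O = 0.712 s.
Passive exhalation: V(t)/V₀ = e^(−t/τ) = e^(−1.81/0.712) = 0.0787.
Fraction remaining = 0.0787 → 7.87%.

7.9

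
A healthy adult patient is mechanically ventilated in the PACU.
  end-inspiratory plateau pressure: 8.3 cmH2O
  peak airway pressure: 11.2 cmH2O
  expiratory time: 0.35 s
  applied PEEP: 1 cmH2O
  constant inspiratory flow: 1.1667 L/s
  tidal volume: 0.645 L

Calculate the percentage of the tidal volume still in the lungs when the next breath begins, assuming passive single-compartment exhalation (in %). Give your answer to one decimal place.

R = (PIP − Pplat)/V̇ = (11.2 − 8.3) / 1.1667 = 2.9/1.1667 = 2.486 cmH2O·s/L.
C = Vt/(Pplat − PEEP) = 645.0 / (8.3 − 1) = 645.0/7.3 = 88.356 mL/cmH2O.
τ = R × C = 2.486 × 0.08836 L/cmH2O = 0.2197 s.
Fraction remaining at end-expiration = e^(−Te/τ) = e^(−0.35/0.2197) = 0.2033 → 20.33%.

20.3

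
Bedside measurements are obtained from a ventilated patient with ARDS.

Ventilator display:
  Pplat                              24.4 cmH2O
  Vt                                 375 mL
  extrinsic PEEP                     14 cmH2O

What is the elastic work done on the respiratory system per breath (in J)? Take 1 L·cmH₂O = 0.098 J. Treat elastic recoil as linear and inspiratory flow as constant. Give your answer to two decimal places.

0.19

Elastic work ≈ ½ × (Pplat − PEEP) × Vt = 0.5 × (24.4 − 14) × 0.375 L = 0.5 × 10.4 × 0.375 = 1.95 L·cmH2O.
× 0.098 J/(L·cmH2O) → 0.1911 J.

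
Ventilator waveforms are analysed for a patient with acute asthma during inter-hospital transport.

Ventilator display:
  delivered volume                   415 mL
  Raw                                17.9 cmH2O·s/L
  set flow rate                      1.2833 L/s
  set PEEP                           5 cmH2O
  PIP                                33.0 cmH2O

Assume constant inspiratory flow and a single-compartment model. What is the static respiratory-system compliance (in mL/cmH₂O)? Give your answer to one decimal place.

Equation of motion (constant flow): PIP = Vt/C + R·V̇ + PEEP.
Vt/C = PIP − R·V̇ − PEEP = 33.0 − 17.9×1.2833 − 5 = 33.0 − 22.971 − 5 = 5.029 cmH2O.
C = Vt / 5.029 = 415 / 5.029 = 82.521 mL/cmH2O.

82.5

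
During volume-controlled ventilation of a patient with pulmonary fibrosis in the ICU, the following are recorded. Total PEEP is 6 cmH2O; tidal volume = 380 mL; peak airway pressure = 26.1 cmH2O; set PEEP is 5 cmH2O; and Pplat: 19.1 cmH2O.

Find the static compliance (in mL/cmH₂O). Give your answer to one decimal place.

29.0

End-expiratory occlusion gives total PEEP = 6 cmH2O (intrinsic PEEP = 6 − 5 = 1). Use total PEEP for the elastic gradient.
Cstat = Vt / (Pplat − PEEPtotal) = 380 / (19.1 − 6) = 380 / 13.1 = 29.008 mL/cmH2O.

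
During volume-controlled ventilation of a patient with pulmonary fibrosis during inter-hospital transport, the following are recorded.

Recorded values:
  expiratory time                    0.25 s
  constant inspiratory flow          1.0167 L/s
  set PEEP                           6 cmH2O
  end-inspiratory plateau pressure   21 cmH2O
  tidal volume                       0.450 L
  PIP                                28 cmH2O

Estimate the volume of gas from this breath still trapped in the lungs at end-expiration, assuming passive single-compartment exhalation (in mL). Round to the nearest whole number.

R = (PIP − Pplat)/V̇ = (28 − 21) / 1.0167 = 7.0/1.0167 = 6.885 cmH2O·s/L.
C = Vt/(Pplat − PEEP) = 450.0 / (21 − 6) = 450.0/15.0 = 30.0 mL/cmH2O.
τ = R × C = 6.885 × 0.03 L/cmH2O = 0.2066 s.
Fraction remaining = e^(−Te/τ) = e^(−0.25/0.2066) = 0.2982.
Trapped volume = 450.0 × 0.2982 = 134.19 mL.

134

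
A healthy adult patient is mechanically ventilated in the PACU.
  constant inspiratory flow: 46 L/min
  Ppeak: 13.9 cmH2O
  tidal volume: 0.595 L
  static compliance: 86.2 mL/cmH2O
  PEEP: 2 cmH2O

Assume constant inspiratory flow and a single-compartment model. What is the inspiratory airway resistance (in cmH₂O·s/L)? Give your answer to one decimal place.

Flow: 46 L/min ÷ 60 = 0.7667 L/s.
Equation of motion (constant flow): PIP = Vt/C + R·V̇ + PEEP.
R·V̇ = PIP − Vt/C − PEEP = 13.9 − 595/86.2 − 2 = 13.9 − 6.903 − 2 = 4.997 cmH2O.
R = 4.997 / 0.7667 = 6.518 cmH2O·s/L.

6.5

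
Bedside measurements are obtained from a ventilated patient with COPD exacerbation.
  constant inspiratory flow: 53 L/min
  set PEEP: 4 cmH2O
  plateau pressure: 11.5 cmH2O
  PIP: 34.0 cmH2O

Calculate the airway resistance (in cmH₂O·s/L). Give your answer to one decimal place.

25.5

Flow: 53 L/min ÷ 60 = 0.8833 L/s.
Raw = (PIP − Pplat) / flow = (34.0 − 11.5) / 0.8833 = 22.5 / 0.8833 = 25.473 cmH2O·s/L.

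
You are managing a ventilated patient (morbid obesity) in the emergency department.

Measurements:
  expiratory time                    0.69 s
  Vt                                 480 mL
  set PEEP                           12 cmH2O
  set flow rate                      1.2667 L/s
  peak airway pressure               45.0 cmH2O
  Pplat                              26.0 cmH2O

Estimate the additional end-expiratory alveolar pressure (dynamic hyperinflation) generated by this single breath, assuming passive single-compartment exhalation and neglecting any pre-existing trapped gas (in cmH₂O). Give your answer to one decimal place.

3.7

R = (PIP − Pplat)/V̇ = (45.0 − 26.0) / 1.2667 = 19.0/1.2667 = 15.0 cmH2O·s/L.
C = Vt/(Pplat − PEEP) = 480.0 / (26.0 − 12) = 480.0/14.0 = 34.286 mL/cmH2O.
τ = R × C = 15.0 × 0.03429 L/cmH2O = 0.5144 s.
Fraction remaining = e^(−Te/τ) = e^(−0.69/0.5144) = 0.2615; trapped volume = 480.0 × 0.2615 = 125.52 mL.
Additional alveolar pressure from trapping ≈ V_trapped / C = 125.52 / 34.286 = 3.661 cmH2O.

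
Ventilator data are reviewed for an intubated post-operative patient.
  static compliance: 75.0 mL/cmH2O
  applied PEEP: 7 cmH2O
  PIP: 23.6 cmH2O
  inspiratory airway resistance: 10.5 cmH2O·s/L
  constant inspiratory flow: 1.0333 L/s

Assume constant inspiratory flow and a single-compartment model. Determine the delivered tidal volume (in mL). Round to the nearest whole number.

431

Equation of motion (constant flow): PIP = Vt/C + R·V̇ + PEEP.
Vt/C = PIP − R·V̇ − PEEP = 23.6 − 10.85 − 7 = 5.75 cmH2O.
Vt = C × 5.75 = 75.0 × 5.75 = 431.25 mL.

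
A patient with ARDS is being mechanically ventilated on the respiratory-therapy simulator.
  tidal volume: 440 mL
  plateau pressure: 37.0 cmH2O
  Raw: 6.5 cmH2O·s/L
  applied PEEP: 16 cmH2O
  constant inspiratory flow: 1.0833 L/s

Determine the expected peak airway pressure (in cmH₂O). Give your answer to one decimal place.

PIP = Pplat + Raw × flow = 37.0 + 6.5 × 1.0833 = 37.0 + 7.041 = 44.041 cmH2O.

44.0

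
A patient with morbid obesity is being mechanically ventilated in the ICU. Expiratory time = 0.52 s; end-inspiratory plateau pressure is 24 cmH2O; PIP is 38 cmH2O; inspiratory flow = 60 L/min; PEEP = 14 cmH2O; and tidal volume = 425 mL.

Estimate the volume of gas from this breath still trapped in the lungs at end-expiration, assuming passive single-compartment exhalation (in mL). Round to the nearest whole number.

Flow: 60 L/min ÷ 60 = 1 L/s.
R = (PIP − Pplat)/V̇ = (38 − 24) / 1 = 14.0/1 = 14.0 cmH2O·s/L.
C = Vt/(Pplat − PEEP) = 425.0 / (24 − 14) = 425.0/10.0 = 42.5 mL/cmH2O.
τ = R × C = 14.0 × 0.0425 L/cmH2O = 0.595 s.
Fraction remaining = e^(−Te/τ) = e^(−0.52/0.595) = 0.4173.
Trapped volume = 425.0 × 0.4173 = 177.35 mL.

177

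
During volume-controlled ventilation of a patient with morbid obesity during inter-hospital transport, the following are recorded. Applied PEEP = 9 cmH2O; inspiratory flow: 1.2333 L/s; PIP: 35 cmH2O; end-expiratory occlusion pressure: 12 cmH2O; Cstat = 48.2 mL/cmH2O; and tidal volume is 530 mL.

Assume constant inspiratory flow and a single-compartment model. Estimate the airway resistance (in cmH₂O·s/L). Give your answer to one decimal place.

Total PEEP = 12 cmH2O (set 9 + intrinsic 3); this is the baseline alveolar pressure.
Equation of motion (constant flow): PIP = Vt/C + R·V̇ + PEEP.
R·V̇ = PIP − Vt/C − PEEP = 35 − 530/48.2 − 12 = 35 − 10.996 − 12 = 12.004 cmH2O.
R = 12.004 / 1.2333 = 9.733 cmH2O·s/L.

9.7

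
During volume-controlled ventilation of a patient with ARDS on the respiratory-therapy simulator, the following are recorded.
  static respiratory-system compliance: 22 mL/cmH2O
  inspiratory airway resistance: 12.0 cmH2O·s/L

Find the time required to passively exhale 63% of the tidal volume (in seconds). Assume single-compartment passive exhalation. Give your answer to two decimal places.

0.26

τ = R × C = 12.0 × 22 mL/cmH2O = 12.0 × 0.022 L/cmH2O = 0.264 s.
Exhaled fraction f = 1 − e^(−t/τ) → t = −τ·ln(1 − f) = −0.264·ln(0.37) = 0.2625 s.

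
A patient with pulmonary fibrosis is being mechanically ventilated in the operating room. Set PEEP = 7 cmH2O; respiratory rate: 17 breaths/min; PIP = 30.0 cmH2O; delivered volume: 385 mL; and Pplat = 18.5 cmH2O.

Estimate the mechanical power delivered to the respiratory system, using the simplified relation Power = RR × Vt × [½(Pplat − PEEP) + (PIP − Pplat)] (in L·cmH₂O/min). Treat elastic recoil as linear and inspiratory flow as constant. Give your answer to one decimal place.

Per-breath work = Vt × [½(Pplat−PEEP) + (PIP−Pplat)] = 0.385 × [0.5×11.5 + 11.5] = 0.385 × 17.25 = 6.641 L·cmH2O.
Power = 17 × 6.641 = 112.9 L·cmH2O/min.

112.9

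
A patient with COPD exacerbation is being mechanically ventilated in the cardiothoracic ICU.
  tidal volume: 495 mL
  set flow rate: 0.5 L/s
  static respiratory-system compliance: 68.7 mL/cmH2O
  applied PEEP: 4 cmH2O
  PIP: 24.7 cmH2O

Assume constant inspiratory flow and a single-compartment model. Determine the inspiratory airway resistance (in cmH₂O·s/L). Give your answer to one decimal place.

Equation of motion (constant flow): PIP = Vt/C + R·V̇ + PEEP.
R·V̇ = PIP − Vt/C − PEEP = 24.7 − 495/68.7 − 4 = 24.7 − 7.205 − 4 = 13.495 cmH2O.
R = 13.495 / 0.5 = 26.99 cmH2O·s/L.

27.0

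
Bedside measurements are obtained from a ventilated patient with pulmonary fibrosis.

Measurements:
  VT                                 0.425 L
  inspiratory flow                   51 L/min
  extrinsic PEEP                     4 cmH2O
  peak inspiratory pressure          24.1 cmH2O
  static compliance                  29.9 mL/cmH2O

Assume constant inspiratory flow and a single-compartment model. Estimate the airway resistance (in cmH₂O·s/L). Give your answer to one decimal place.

Flow: 51 L/min ÷ 60 = 0.85 L/s.
Equation of motion (constant flow): PIP = Vt/C + R·V̇ + PEEP.
R·V̇ = PIP − Vt/C − PEEP = 24.1 − 425/29.9 − 4 = 24.1 − 14.214 − 4 = 5.886 cmH2O.
R = 5.886 / 0.85 = 6.925 cmH2O·s/L.

6.9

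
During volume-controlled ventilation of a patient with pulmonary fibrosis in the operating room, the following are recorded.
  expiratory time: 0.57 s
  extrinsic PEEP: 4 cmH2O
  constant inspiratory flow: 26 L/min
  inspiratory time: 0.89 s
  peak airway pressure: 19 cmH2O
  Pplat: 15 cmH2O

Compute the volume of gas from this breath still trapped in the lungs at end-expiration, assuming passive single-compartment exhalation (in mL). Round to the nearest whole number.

66

Flow: 26 L/min ÷ 60 = 0.4333 L/s.
Vt = flow × Ti = 0.4333 L/s × 0.89 s × 1000 mL/L = 385.64 mL.
R = (PIP − Pplat)/V̇ = (19 − 15) / 0.4333 = 4.0/0.4333 = 9.231 cmH2O·s/L.
C = Vt/(Pplat − PEEP) = 385.64 / (15 − 4) = 385.64/11.0 = 35.058 mL/cmH2O.
τ = R × C = 9.231 × 0.03506 L/cmH2O = 0.3236 s.
Fraction remaining = e^(−Te/τ) = e^(−0.57/0.3236) = 0.1718.
Trapped volume = 385.64 × 0.1718 = 66.253 mL.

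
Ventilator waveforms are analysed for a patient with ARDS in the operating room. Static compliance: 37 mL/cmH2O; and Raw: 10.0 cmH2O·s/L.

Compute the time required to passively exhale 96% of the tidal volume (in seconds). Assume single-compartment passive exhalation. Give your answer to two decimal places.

τ = R × C = 10.0 × 37 mL/cmH2O = 10.0 × 0.037 L/cmH2O = 0.37 s.
Exhaled fraction f = 1 − e^(−t/τ) → t = −τ·ln(1 − f) = −0.37·ln(0.04) = 1.191 s.

1.19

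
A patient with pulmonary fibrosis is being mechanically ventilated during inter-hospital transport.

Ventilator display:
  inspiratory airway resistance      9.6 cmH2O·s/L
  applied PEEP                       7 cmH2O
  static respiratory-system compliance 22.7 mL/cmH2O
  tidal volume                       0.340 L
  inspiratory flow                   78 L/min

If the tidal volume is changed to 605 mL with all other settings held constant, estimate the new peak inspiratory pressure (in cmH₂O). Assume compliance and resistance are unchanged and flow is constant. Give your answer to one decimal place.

46.1

Flow: 78 L/min ÷ 60 = 1.3 L/s.
PIP = Vt/C + R·V̇ + PEEP (constant-flow equation of motion).
Only the elastic term changes: ΔPIP = ΔVt / C = (605 − 340) / 22.7 = 11.674 cmH2O.
Original PIP = 340/22.7 + 9.6×1.3 + 7 = 34.458 cmH2O; new PIP = 34.458 + (11.674) = 46.132 cmH2O.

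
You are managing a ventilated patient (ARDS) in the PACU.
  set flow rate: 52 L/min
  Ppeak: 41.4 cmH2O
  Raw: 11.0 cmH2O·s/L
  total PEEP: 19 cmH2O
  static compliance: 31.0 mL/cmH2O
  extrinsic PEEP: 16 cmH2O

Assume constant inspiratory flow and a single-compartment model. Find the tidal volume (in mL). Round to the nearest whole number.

Flow: 52 L/min ÷ 60 = 0.8667 L/s.
Total PEEP = 19 cmH2O (set 16 + intrinsic 3); this is the baseline alveolar pressure.
Equation of motion (constant flow): PIP = Vt/C + R·V̇ + PEEP.
Vt/C = PIP − R·V̇ − PEEP = 41.4 − 9.534 − 19 = 12.866 cmH2O.
Vt = C × 12.866 = 31.0 × 12.866 = 398.85 mL.

399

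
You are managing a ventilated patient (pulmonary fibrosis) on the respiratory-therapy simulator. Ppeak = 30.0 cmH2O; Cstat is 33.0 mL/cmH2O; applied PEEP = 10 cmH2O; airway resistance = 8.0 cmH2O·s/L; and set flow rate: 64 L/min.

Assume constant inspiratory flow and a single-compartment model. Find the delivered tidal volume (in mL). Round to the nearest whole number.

378

Flow: 64 L/min ÷ 60 = 1.0667 L/s.
Equation of motion (constant flow): PIP = Vt/C + R·V̇ + PEEP.
Vt/C = PIP − R·V̇ − PEEP = 30.0 − 8.534 − 10 = 11.466 cmH2O.
Vt = C × 11.466 = 33.0 × 11.466 = 378.38 mL.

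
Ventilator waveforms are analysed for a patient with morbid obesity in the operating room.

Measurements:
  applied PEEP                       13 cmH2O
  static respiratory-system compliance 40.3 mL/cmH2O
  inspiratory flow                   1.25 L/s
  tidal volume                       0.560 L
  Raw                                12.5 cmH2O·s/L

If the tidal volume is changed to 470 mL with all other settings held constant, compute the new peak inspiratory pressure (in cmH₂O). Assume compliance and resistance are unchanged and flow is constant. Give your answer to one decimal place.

40.3

PIP = Vt/C + R·V̇ + PEEP (constant-flow equation of motion).
Only the elastic term changes: ΔPIP = ΔVt / C = (470 − 560) / 40.3 = -2.233 cmH2O.
Original PIP = 560/40.3 + 12.5×1.25 + 13 = 42.521 cmH2O; new PIP = 42.521 + (-2.233) = 40.288 cmH2O.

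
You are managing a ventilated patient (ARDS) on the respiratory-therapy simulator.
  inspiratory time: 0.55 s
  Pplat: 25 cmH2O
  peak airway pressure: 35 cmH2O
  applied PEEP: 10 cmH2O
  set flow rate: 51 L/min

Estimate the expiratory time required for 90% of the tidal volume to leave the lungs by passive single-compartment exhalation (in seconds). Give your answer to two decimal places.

0.84

Flow: 51 L/min ÷ 60 = 0.85 L/s.
Vt = flow × Ti = 0.85 L/s × 0.55 s × 1000 mL/L = 467.5 mL.
R = (PIP − Pplat)/V̇ = (35 − 25) / 0.85 = 10.0/0.85 = 11.765 cmH2O·s/L.
C = Vt/(Pplat − PEEP) = 467.5 / (25 − 10) = 467.5/15.0 = 31.167 mL/cmH2O.
τ = R × C = 11.765 × 0.03117 L/cmH2O = 0.3667 s.
t = −τ·ln(1 − 0.90) = −0.3667·ln(0.1) = 0.8444 s.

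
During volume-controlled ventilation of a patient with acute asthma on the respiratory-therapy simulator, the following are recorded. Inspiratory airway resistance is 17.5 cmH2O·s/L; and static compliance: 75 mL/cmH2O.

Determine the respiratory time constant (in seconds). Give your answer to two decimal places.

1.31

τ = R × C = 17.5 × 75 mL/cmH2O = 17.5 × 0.075 L/cmH2O = 1.313 s.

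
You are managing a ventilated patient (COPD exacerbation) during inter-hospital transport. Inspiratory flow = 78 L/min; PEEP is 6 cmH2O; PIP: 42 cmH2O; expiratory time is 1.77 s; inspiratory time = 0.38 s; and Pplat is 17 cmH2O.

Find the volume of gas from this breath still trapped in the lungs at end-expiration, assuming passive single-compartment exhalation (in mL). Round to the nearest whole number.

64

Flow: 78 L/min ÷ 60 = 1.3 L/s.
Vt = flow × Ti = 1.3 L/s × 0.38 s × 1000 mL/L = 494.0 mL.
R = (PIP − Pplat)/V̇ = (42 − 17) / 1.3 = 25.0/1.3 = 19.231 cmH2O·s/L.
C = Vt/(Pplat − PEEP) = 494.0 / (17 − 6) = 494.0/11.0 = 44.909 mL/cmH2O.
τ = R × C = 19.231 × 0.04491 L/cmH2O = 0.8637 s.
Fraction remaining = e^(−Te/τ) = e^(−1.77/0.8637) = 0.1288.
Trapped volume = 494.0 × 0.1288 = 63.627 mL.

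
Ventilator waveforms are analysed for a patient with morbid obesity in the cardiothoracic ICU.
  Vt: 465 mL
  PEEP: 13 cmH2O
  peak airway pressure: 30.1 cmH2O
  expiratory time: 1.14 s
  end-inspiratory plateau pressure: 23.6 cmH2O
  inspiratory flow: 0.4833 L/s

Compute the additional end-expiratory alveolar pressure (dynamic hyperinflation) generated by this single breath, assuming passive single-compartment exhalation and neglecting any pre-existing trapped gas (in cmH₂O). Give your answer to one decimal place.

1.5

R = (PIP − Pplat)/V̇ = (30.1 − 23.6) / 0.4833 = 6.5/0.4833 = 13.449 cmH2O·s/L.
C = Vt/(Pplat − PEEP) = 465.0 / (23.6 − 13) = 465.0/10.6 = 43.868 mL/cmH2O.
τ = R × C = 13.449 × 0.04387 L/cmH2O = 0.59 s.
Fraction remaining = e^(−Te/τ) = e^(−1.14/0.59) = 0.1448; trapped volume = 465.0 × 0.1448 = 67.332 mL.
Additional alveolar pressure from trapping ≈ V_trapped / C = 67.332 / 43.868 = 1.535 cmH2O.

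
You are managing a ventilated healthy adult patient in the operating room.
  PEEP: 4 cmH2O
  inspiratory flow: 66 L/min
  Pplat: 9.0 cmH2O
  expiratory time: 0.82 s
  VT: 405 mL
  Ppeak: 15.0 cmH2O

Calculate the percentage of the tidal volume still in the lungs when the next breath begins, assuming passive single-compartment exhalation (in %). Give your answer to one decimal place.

15.6

Flow: 66 L/min ÷ 60 = 1.1 L/s.
R = (PIP − Pplat)/V̇ = (15.0 − 9.0) / 1.1 = 6.0/1.1 = 5.455 cmH2O·s/L.
C = Vt/(Pplat − PEEP) = 405.0 / (9.0 − 4) = 405.0/5.0 = 81.0 mL/cmH2O.
τ = R × C = 5.455 × 0.081 L/cmH2O = 0.4419 s.
Fraction remaining at end-expiration = e^(−Te/τ) = e^(−0.82/0.4419) = 0.1564 → 15.64%.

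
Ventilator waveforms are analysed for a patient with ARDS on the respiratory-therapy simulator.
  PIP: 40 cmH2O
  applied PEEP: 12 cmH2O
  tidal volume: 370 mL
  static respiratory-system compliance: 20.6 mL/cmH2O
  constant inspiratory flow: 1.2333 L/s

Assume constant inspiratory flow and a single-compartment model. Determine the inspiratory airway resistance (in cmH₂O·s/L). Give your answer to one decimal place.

Equation of motion (constant flow): PIP = Vt/C + R·V̇ + PEEP.
R·V̇ = PIP − Vt/C − PEEP = 40 − 370/20.6 − 12 = 40 − 17.961 − 12 = 10.039 cmH2O.
R = 10.039 / 1.2333 = 8.14 cmH2O·s/L.

8.1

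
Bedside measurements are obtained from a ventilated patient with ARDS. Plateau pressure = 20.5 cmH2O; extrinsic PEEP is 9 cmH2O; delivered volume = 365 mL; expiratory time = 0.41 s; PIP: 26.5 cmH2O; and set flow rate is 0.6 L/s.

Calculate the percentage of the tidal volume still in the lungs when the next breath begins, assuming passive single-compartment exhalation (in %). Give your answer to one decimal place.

R = (PIP − Pplat)/V̇ = (26.5 − 20.5) / 0.6 = 6.0/0.6 = 10.0 cmH2O·s/L.
C = Vt/(Pplat − PEEP) = 365.0 / (20.5 − 9) = 365.0/11.5 = 31.739 mL/cmH2O.
τ = R × C = 10.0 × 0.03174 L/cmH2O = 0.3174 s.
Fraction remaining at end-expiration = e^(−Te/τ) = e^(−0.41/0.3174) = 0.2748 → 27.48%.

27.5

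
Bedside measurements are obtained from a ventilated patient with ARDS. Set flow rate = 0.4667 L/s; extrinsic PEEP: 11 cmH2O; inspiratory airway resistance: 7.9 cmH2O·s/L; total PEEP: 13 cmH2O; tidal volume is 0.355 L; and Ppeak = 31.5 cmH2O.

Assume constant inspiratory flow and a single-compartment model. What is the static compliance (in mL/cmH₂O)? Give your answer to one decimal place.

24.0

Total PEEP = 13 cmH2O (set 11 + intrinsic 2); this is the baseline alveolar pressure.
Equation of motion (constant flow): PIP = Vt/C + R·V̇ + PEEP.
Vt/C = PIP − R·V̇ − PEEP = 31.5 − 7.9×0.4667 − 13 = 31.5 − 3.687 − 13 = 14.813 cmH2O.
C = Vt / 14.813 = 355 / 14.813 = 23.965 mL/cmH2O.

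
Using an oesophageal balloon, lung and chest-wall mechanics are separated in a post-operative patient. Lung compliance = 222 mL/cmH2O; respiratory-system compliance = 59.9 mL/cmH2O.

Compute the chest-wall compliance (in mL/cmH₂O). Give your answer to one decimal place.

82.0

1/Ccw = 1/Crs − 1/CL.
1/Ccw = 1/59.9 − 1/222 = 0.01219.
Ccw = 82.034 mL/cmH2O.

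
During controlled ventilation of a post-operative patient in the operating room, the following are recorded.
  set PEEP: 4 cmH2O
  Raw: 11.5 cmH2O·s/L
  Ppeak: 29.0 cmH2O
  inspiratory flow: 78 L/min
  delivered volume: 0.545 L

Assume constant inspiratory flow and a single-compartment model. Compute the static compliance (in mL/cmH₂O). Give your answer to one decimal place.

Flow: 78 L/min ÷ 60 = 1.3 L/s.
Equation of motion (constant flow): PIP = Vt/C + R·V̇ + PEEP.
Vt/C = PIP − R·V̇ − PEEP = 29.0 − 11.5×1.3 − 4 = 29.0 − 14.95 − 4 = 10.05 cmH2O.
C = Vt / 10.05 = 545 / 10.05 = 54.229 mL/cmH2O.

54.2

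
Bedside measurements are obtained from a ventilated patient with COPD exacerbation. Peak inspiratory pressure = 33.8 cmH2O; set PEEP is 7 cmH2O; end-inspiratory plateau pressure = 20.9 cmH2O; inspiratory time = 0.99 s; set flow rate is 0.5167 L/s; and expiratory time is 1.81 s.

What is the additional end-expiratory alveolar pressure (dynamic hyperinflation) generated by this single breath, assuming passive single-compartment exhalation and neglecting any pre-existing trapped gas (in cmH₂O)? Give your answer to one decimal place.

1.9

Vt = flow × Ti = 0.5167 L/s × 0.99 s × 1000 mL/L = 511.53 mL.
R = (PIP − Pplat)/V̇ = (33.8 − 20.9) / 0.5167 = 12.9/0.5167 = 24.966 cmH2O·s/L.
C = Vt/(Pplat − PEEP) = 511.53 / (20.9 − 7) = 511.53/13.9 = 36.801 mL/cmH2O.
τ = R × C = 24.966 × 0.0368 L/cmH2O = 0.9187 s.
Fraction remaining = e^(−Te/τ) = e^(−1.81/0.9187) = 0.1394; trapped volume = 511.53 × 0.1394 = 71.307 mL.
Additional alveolar pressure from trapping ≈ V_trapped / C = 71.307 / 36.801 = 1.938 cmH2O.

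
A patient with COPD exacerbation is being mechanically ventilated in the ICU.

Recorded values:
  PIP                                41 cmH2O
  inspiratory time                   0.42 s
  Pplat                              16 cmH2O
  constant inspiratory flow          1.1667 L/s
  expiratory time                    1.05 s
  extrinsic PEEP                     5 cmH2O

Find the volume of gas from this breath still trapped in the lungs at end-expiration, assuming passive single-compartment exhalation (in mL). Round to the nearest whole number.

163

Vt = flow × Ti = 1.1667 L/s × 0.42 s × 1000 mL/L = 490.01 mL.
R = (PIP − Pplat)/V̇ = (41 − 16) / 1.1667 = 25.0/1.1667 = 21.428 cmH2O·s/L.
C = Vt/(Pplat − PEEP) = 490.01 / (16 − 5) = 490.01/11.0 = 44.546 mL/cmH2O.
τ = R × C = 21.428 × 0.04455 L/cmH2O = 0.9546 s.
Fraction remaining = e^(−Te/τ) = e^(−1.05/0.9546) = 0.3329.
Trapped volume = 490.01 × 0.3329 = 163.12 mL.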